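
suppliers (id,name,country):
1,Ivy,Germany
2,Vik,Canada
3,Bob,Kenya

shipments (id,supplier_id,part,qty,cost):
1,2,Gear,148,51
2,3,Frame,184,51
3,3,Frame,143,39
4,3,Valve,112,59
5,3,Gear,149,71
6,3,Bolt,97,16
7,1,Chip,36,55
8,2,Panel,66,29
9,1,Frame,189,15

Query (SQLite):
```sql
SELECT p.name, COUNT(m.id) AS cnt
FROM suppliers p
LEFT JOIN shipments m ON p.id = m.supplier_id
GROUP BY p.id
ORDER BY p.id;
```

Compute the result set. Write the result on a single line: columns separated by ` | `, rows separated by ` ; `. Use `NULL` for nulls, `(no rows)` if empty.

Ivy | 2 ; Vik | 2 ; Bob | 5

LEFT JOIN keeps every suppliers row; unmatched ones get NULL for shipments columns.
Group by suppliers.id and compute COUNT(m.id). COUNT(col) of an all-NULL group is 0.
  1: ids {7, 9} → COUNT(m.id)=2
  2: ids {1, 8} → COUNT(m.id)=2
  3: ids {2, 3, 4, 5, 6} → COUNT(m.id)=5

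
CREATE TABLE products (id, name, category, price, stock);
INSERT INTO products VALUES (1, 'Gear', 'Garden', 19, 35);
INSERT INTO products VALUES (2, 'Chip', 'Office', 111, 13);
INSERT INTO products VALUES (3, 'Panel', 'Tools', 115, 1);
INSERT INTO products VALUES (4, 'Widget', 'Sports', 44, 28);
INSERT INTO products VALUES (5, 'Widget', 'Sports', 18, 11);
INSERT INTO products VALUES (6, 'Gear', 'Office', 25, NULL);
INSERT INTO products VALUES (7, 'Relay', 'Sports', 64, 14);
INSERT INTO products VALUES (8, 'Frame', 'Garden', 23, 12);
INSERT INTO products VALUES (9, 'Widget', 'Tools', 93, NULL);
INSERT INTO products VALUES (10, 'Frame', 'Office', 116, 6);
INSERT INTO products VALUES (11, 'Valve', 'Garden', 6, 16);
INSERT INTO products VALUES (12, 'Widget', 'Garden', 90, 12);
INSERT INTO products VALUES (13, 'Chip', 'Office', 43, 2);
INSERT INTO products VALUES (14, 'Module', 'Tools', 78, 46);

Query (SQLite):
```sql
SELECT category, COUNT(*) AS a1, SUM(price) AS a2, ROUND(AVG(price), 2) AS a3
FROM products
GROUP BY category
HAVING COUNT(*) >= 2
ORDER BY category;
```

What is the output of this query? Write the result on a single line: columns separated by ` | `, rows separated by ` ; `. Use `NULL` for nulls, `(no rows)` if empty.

Garden | 4 | 138 | 34.5 ; Office | 4 | 295 | 73.75 ; Sports | 3 | 126 | 42 ; Tools | 3 | 286 | 95.33

Group products by category.
Per group compute: COUNT(*), SUM(price), ROUND(AVG(price), 2).
HAVING: drop groups with fewer than 2 rows.
  Garden: ids {1, 8, 11, 12} → COUNT(*)=4, SUM(price)=138, ROUND(AVG(price), 2)=34.5
  Office: ids {2, 6, 10, 13} → COUNT(*)=4, SUM(price)=295, ROUND(AVG(price), 2)=73.75
  Sports: ids {4, 5, 7} → COUNT(*)=3, SUM(price)=126, ROUND(AVG(price), 2)=42
  Tools: ids {3, 9, 14} → COUNT(*)=3, SUM(price)=286, ROUND(AVG(price), 2)=95.33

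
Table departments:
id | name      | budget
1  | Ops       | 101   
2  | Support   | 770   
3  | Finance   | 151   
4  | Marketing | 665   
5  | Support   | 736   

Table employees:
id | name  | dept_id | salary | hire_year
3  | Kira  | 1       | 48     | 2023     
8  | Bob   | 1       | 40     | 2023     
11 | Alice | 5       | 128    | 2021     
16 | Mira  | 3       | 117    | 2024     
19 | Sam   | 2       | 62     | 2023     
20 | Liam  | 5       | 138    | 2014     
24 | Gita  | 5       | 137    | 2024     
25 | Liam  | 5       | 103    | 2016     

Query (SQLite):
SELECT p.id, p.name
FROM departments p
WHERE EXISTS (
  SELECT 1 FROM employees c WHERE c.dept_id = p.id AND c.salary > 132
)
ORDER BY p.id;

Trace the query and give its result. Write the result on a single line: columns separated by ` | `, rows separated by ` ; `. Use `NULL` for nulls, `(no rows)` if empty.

5 | Support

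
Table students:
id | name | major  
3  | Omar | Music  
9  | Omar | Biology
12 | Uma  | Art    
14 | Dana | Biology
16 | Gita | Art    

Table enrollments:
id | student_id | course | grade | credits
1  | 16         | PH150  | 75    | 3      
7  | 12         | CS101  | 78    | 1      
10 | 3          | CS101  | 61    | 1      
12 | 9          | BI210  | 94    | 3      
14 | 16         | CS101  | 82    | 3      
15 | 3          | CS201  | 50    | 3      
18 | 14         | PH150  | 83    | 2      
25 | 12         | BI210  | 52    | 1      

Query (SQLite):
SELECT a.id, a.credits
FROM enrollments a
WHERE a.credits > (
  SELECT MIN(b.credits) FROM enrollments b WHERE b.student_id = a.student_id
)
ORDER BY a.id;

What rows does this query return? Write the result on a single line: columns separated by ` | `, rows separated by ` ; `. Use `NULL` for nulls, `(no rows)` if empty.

15 | 3

For each enrollments row a, compute MIN(credits) over rows sharing a.student_id.
Keep row a if a.credits > that per-group MIN.
  student_id=3: MIN(credits) = 1
  student_id=9: MIN(credits) = 3
  student_id=12: MIN(credits) = 1
  student_id=14: MIN(credits) = 2
  student_id=16: MIN(credits) = 3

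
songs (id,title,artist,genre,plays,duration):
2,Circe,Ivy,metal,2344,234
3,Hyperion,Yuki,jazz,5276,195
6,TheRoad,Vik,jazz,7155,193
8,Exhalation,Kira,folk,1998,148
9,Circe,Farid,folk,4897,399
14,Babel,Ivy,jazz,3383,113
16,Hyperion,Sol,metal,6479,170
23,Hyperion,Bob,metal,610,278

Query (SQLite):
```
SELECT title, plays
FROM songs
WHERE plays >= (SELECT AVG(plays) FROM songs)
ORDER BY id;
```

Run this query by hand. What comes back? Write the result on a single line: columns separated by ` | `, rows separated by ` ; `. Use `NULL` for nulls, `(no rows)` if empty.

Hyperion | 5276 ; TheRoad | 7155 ; Circe | 4897 ; Hyperion | 6479

Scalar subquery: AVG(plays) over all songs rows = 4017.75.
Keep rows where plays >= that value.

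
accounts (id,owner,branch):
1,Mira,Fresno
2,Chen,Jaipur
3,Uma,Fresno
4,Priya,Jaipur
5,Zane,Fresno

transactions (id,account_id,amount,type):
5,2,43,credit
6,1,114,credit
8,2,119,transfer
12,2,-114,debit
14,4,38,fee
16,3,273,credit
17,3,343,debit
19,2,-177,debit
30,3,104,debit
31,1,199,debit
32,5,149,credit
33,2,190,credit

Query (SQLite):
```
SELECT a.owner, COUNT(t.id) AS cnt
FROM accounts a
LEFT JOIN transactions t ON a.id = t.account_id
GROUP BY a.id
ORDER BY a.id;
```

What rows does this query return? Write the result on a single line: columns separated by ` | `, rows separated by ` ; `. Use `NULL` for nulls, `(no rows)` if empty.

LEFT JOIN keeps every accounts row; unmatched ones get NULL for transactions columns.
Group by accounts.id and compute COUNT(t.id). COUNT(col) of an all-NULL group is 0.
  1: ids {6, 31} → COUNT(t.id)=2
  2: ids {5, 8, 12, 19, 33} → COUNT(t.id)=5
  3: ids {16, 17, 30} → COUNT(t.id)=3
  4: ids {14} → COUNT(t.id)=1
  5: ids {32} → COUNT(t.id)=1

Mira | 2 ; Chen | 5 ; Uma | 3 ; Priya | 1 ; Zane | 1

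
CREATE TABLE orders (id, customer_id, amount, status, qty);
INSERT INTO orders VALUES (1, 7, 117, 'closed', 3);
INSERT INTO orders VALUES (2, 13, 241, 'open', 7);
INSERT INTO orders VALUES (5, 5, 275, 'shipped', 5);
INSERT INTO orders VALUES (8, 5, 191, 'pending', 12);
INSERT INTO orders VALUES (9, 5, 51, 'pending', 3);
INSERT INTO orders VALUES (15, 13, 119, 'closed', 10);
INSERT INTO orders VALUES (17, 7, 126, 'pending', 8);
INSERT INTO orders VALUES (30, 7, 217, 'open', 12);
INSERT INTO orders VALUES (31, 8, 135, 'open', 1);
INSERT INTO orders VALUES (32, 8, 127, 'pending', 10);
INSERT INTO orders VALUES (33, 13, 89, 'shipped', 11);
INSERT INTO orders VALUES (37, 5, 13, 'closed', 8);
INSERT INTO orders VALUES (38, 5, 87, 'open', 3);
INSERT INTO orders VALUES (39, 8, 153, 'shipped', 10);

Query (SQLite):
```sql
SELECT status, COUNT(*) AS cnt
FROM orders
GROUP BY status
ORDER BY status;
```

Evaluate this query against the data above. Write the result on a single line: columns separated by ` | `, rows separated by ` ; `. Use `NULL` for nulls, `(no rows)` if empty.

closed | 3 ; open | 4 ; pending | 4 ; shipped | 3

Partition orders by status; compute COUNT(*) within each group.
  closed: ids {1, 15, 37} → COUNT(*)=3
  open: ids {2, 30, 31, 38} → COUNT(*)=4
  pending: ids {8, 9, 17, 32} → COUNT(*)=4
  shipped: ids {5, 33, 39} → COUNT(*)=3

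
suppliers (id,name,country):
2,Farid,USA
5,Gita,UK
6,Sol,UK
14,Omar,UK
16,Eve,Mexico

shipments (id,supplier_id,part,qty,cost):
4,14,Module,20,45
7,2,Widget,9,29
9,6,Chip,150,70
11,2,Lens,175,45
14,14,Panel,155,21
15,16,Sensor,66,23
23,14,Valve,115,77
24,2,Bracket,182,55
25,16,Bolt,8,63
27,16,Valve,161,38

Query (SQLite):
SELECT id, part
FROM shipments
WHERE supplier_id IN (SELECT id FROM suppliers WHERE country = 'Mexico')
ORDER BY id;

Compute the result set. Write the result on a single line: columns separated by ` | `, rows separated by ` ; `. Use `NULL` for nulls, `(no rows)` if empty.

15 | Sensor ; 25 | Bolt ; 27 | Valve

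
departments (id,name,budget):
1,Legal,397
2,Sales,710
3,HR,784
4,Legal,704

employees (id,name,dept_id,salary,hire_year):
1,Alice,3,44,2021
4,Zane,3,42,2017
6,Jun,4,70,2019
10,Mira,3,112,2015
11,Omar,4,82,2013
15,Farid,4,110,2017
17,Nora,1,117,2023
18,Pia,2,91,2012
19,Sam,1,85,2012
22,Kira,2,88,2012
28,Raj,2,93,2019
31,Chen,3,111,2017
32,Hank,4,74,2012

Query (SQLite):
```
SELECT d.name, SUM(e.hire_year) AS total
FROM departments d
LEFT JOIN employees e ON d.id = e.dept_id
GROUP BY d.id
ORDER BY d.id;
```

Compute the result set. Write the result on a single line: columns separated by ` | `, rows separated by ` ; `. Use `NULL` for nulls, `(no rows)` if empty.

Legal | 4035 ; Sales | 6043 ; HR | 8070 ; Legal | 8061

LEFT JOIN keeps every departments row; unmatched ones get NULL for employees columns.
Group by departments.id and compute SUM(e.hire_year). SUM over an all-NULL group is NULL.
  1: ids {17, 19} → SUM(e.hire_year)=4035
  2: ids {18, 22, 28} → SUM(e.hire_year)=6043
  3: ids {1, 4, 10, 31} → SUM(e.hire_year)=8070
  4: ids {6, 11, 15, 32} → SUM(e.hire_year)=8061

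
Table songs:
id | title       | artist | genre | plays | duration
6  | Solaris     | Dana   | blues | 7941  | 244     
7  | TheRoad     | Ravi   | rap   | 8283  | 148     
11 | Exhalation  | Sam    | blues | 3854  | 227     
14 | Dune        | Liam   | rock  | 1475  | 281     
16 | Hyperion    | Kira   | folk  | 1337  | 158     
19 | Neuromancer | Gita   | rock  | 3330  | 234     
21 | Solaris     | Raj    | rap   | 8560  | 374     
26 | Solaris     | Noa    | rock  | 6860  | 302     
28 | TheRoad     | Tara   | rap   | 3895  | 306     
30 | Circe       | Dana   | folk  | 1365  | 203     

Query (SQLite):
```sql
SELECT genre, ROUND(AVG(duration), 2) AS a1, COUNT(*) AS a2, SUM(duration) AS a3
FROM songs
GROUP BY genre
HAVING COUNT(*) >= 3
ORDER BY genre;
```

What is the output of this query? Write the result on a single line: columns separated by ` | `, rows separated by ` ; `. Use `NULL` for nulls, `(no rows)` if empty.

rap | 276 | 3 | 828 ; rock | 272.33 | 3 | 817

Group songs by genre.
Per group compute: ROUND(AVG(duration), 2), COUNT(*), SUM(duration).
HAVING: drop groups with fewer than 3 rows.
  blues: ids {6, 11} → ROUND(AVG(duration), 2)=235.5, COUNT(*)=2, SUM(duration)=471
  folk: ids {16, 30} → ROUND(AVG(duration), 2)=180.5, COUNT(*)=2, SUM(duration)=361
  rap: ids {7, 21, 28} → ROUND(AVG(duration), 2)=276, COUNT(*)=3, SUM(duration)=828
  rock: ids {14, 19, 26} → ROUND(AVG(duration), 2)=272.33, COUNT(*)=3, SUM(duration)=817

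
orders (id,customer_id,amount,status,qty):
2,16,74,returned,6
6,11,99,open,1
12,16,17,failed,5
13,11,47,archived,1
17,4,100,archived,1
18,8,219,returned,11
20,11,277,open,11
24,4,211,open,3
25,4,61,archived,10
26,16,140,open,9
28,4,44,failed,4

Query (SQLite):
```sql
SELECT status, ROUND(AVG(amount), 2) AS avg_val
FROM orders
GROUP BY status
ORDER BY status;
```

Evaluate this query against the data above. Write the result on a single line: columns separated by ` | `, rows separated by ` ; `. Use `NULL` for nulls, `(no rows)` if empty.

archived | 69.33 ; failed | 30.5 ; open | 181.75 ; returned | 146.5

Partition orders by status; compute ROUND(AVG(amount), 2) within each group.
  archived: ids {13, 17, 25} → ROUND(AVG(amount), 2)=69.33
  failed: ids {12, 28} → ROUND(AVG(amount), 2)=30.5
  open: ids {6, 20, 24, 26} → ROUND(AVG(amount), 2)=181.75
  returned: ids {2, 18} → ROUND(AVG(amount), 2)=146.5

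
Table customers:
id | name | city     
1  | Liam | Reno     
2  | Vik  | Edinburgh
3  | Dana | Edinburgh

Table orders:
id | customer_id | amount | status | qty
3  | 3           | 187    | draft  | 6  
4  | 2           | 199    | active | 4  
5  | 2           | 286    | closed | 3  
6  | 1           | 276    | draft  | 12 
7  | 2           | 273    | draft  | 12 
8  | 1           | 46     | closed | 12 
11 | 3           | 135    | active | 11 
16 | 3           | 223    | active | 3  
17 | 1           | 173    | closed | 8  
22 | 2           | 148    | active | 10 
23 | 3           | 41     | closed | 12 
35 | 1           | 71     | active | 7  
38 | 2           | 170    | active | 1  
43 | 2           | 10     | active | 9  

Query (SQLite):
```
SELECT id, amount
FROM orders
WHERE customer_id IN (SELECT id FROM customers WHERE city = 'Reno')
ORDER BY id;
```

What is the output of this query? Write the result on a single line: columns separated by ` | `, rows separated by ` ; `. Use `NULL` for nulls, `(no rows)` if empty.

6 | 276 ; 8 | 46 ; 17 | 173 ; 35 | 71

Inner query: customers.id where city = 'Reno'.
Outer: keep orders rows whose customer_id is in that set.
Inner query → {1}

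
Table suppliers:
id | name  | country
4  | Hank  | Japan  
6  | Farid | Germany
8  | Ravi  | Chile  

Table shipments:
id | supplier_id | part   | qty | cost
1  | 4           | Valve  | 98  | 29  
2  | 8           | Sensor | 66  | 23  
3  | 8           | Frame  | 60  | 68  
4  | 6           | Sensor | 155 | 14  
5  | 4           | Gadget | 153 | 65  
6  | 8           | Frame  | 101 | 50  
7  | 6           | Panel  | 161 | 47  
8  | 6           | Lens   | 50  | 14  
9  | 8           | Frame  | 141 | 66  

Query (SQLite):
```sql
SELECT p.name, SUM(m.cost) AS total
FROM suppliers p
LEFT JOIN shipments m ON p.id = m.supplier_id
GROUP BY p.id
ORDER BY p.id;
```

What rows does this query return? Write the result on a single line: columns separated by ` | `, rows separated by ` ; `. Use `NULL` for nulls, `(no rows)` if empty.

Hank | 94 ; Farid | 75 ; Ravi | 207

LEFT JOIN keeps every suppliers row; unmatched ones get NULL for shipments columns.
Group by suppliers.id and compute SUM(m.cost). SUM over an all-NULL group is NULL.
  4: ids {1, 5} → SUM(m.cost)=94
  6: ids {4, 7, 8} → SUM(m.cost)=75
  8: ids {2, 3, 6, 9} → SUM(m.cost)=207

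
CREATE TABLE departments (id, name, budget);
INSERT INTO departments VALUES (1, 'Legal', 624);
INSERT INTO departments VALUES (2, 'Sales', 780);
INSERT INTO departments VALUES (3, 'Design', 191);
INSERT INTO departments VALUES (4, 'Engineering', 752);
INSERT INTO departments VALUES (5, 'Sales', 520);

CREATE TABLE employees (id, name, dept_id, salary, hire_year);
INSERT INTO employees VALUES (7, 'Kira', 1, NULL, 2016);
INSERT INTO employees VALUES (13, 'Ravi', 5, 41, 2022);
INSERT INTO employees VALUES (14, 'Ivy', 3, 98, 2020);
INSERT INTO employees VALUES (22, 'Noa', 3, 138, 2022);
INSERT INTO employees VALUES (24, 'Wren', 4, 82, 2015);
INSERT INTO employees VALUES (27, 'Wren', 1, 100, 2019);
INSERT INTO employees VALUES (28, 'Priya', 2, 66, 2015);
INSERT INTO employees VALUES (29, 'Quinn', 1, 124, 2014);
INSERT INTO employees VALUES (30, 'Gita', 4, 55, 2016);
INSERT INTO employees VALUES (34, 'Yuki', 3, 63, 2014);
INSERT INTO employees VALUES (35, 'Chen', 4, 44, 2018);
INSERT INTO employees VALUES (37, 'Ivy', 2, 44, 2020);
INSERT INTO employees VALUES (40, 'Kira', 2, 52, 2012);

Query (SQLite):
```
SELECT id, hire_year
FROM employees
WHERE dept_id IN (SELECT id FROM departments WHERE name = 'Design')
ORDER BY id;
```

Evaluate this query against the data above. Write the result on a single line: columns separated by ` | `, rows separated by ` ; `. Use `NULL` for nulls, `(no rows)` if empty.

14 | 2020 ; 22 | 2022 ; 34 | 2014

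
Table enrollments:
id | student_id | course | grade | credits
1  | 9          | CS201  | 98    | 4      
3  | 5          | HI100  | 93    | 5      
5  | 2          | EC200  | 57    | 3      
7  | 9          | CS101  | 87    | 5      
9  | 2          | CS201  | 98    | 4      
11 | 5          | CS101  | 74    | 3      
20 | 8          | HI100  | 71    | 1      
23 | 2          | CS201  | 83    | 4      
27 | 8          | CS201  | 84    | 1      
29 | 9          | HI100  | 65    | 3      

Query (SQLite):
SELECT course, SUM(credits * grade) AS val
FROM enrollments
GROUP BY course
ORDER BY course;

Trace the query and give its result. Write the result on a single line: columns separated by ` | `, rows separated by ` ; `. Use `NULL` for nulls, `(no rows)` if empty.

CS101 | 657 ; CS201 | 1200 ; EC200 | 171 ; HI100 | 731

For each row compute credits * grade.
Group by course; take SUM of the expression per group.
  CS101: ids {7, 11} → SUM(credits * grade)=657
  CS201: ids {1, 9, 23, 27} → SUM(credits * grade)=1200
  EC200: ids {5} → SUM(credits * grade)=171
  HI100: ids {3, 20, 29} → SUM(credits * grade)=731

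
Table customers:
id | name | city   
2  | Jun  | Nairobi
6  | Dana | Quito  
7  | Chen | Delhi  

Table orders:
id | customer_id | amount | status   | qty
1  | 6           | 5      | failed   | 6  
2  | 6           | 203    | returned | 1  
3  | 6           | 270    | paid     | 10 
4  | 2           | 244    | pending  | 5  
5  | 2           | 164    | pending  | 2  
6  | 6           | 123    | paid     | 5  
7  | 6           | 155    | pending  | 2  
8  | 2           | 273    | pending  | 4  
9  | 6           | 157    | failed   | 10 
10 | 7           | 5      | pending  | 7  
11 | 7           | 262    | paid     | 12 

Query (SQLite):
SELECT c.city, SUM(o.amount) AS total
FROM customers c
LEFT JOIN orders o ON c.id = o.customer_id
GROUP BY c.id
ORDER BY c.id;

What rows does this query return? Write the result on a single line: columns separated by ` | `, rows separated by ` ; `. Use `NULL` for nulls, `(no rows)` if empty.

Nairobi | 681 ; Quito | 913 ; Delhi | 267

LEFT JOIN keeps every customers row; unmatched ones get NULL for orders columns.
Group by customers.id and compute SUM(o.amount). SUM over an all-NULL group is NULL.
  2: ids {4, 5, 8} → SUM(o.amount)=681
  6: ids {1, 2, 3, 6, 7, 9} → SUM(o.amount)=913
  7: ids {10, 11} → SUM(o.amount)=267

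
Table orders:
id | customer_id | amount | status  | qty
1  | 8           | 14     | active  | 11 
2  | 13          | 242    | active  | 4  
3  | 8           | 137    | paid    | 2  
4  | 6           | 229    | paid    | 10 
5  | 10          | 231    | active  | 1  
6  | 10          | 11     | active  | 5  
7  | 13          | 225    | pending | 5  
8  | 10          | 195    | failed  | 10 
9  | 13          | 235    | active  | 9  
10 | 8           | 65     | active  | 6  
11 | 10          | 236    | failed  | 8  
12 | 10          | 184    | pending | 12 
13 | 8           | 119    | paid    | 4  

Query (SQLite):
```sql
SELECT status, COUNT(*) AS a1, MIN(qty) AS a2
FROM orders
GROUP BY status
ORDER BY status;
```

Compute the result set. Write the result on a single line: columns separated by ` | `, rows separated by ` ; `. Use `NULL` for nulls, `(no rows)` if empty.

active | 6 | 1 ; failed | 2 | 8 ; paid | 3 | 2 ; pending | 2 | 5

Group orders by status.
Per group compute: COUNT(*), MIN(qty).
  active: ids {1, 2, 5, 6, 9, 10} → COUNT(*)=6, MIN(qty)=1
  failed: ids {8, 11} → COUNT(*)=2, MIN(qty)=8
  paid: ids {3, 4, 13} → COUNT(*)=3, MIN(qty)=2
  pending: ids {7, 12} → COUNT(*)=2, MIN(qty)=5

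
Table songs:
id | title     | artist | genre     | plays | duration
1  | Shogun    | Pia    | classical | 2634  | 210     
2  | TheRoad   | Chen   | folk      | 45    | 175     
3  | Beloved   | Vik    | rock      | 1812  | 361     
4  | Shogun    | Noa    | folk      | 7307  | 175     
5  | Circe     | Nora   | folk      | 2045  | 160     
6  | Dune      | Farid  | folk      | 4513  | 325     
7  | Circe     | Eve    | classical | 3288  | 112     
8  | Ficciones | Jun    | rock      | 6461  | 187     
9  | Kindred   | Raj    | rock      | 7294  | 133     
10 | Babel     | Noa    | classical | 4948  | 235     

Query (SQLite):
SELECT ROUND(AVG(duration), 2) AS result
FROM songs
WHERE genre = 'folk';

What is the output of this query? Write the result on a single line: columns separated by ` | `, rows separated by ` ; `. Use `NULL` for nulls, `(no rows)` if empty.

208.75

Rows where genre='folk' → duration values: [175, 175, 160, 325].
AVG = 835 / 4 (rounded to 2 dp).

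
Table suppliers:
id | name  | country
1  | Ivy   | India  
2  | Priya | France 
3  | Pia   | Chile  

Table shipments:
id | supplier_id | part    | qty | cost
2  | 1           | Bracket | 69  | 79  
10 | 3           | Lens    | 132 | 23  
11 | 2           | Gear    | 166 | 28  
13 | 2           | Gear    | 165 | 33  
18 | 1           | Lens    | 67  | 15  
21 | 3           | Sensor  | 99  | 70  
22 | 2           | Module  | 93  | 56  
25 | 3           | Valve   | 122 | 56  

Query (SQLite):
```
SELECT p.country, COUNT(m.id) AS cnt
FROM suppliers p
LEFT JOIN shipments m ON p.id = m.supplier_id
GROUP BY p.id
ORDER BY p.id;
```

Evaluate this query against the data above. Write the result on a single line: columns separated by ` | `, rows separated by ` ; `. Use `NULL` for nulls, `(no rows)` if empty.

LEFT JOIN keeps every suppliers row; unmatched ones get NULL for shipments columns.
Group by suppliers.id and compute COUNT(m.id). COUNT(col) of an all-NULL group is 0.
  1: ids {2, 18} → COUNT(m.id)=2
  2: ids {11, 13, 22} → COUNT(m.id)=3
  3: ids {10, 21, 25} → COUNT(m.id)=3

India | 2 ; France | 3 ; Chile | 3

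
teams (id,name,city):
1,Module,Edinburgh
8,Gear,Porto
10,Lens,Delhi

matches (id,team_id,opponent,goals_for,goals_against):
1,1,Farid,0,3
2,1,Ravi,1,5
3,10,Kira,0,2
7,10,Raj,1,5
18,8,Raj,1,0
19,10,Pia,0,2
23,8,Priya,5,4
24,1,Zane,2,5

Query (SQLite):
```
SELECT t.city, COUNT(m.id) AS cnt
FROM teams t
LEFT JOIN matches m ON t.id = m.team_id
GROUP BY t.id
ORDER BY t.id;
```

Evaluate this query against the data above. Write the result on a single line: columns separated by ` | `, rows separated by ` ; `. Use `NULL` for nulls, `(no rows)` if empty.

Edinburgh | 3 ; Porto | 2 ; Delhi | 3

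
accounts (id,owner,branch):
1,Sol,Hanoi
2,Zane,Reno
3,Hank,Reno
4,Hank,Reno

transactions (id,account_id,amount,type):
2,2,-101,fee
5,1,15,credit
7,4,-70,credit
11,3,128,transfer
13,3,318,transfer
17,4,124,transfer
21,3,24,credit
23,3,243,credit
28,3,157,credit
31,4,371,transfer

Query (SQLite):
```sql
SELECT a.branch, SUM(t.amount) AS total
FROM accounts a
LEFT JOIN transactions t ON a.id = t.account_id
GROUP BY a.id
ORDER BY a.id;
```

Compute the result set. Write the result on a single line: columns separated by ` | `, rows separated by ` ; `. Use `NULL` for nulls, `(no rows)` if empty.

LEFT JOIN keeps every accounts row; unmatched ones get NULL for transactions columns.
Group by accounts.id and compute SUM(t.amount). SUM over an all-NULL group is NULL.
  1: ids {5} → SUM(t.amount)=15
  2: ids {2} → SUM(t.amount)=-101
  3: ids {11, 13, 21, 23, 28} → SUM(t.amount)=870
  4: ids {7, 17, 31} → SUM(t.amount)=425

Hanoi | 15 ; Reno | -101 ; Reno | 870 ; Reno | 425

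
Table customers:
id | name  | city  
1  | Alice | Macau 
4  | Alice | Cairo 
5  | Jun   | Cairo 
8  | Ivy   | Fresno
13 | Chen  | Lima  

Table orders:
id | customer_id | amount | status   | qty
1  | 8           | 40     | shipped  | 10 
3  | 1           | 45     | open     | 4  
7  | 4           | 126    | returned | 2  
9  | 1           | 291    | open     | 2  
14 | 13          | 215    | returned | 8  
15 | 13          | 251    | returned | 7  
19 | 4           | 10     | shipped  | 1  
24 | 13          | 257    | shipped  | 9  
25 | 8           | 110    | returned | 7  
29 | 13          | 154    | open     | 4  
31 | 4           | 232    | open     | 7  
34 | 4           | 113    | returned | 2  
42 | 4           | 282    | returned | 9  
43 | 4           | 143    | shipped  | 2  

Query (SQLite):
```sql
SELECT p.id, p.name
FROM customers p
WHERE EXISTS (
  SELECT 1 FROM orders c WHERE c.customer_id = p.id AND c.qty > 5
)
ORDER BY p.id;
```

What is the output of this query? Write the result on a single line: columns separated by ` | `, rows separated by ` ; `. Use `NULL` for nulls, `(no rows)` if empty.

For each customers row, check whether any orders with matching customer_id has qty > 5.
Keep rows where that is true.

4 | Alice ; 8 | Ivy ; 13 | Chen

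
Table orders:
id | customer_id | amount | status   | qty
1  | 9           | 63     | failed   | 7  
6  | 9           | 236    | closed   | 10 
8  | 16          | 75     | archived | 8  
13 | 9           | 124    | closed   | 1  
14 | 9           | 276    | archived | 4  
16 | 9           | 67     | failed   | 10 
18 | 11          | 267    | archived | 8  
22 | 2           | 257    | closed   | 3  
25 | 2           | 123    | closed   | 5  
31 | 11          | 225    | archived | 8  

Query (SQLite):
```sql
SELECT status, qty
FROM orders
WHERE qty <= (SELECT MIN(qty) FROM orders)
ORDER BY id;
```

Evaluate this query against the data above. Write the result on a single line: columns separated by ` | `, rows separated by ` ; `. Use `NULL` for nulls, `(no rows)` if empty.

Scalar subquery: MIN(qty) over all orders rows = 1.
Keep rows where qty <= that value.

closed | 1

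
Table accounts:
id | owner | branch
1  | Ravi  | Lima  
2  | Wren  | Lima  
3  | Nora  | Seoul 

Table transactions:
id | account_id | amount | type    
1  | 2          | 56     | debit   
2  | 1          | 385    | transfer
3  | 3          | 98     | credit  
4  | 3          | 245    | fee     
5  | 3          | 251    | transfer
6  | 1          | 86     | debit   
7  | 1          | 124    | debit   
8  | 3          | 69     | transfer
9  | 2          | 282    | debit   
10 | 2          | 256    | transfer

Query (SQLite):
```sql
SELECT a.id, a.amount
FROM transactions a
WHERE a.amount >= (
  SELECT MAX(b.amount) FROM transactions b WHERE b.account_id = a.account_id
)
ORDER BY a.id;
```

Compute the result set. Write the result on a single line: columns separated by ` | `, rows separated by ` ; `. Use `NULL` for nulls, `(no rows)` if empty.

2 | 385 ; 5 | 251 ; 9 | 282

For each transactions row a, compute MAX(amount) over rows sharing a.account_id.
Keep row a if a.amount >= that per-group MAX.
  account_id=1: MAX(amount) = 385
  account_id=2: MAX(amount) = 282
  account_id=3: MAX(amount) = 251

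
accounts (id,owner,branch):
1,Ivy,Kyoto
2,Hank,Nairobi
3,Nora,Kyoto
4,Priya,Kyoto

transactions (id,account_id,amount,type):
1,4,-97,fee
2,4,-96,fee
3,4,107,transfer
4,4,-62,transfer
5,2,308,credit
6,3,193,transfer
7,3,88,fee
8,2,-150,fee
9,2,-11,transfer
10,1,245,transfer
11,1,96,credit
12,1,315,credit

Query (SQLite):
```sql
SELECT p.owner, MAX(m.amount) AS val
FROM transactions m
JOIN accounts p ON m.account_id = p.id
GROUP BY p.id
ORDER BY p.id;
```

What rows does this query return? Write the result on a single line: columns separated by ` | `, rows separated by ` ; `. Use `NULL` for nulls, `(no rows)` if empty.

Join each transactions row to its accounts via account_id.
Group joined rows by accounts.id; compute MAX(m.amount) per group.
  1: ids {10, 11, 12} → MAX(m.amount)=315
  2: ids {5, 8, 9} → MAX(m.amount)=308
  3: ids {6, 7} → MAX(m.amount)=193
  4: ids {1, 2, 3, 4} → MAX(m.amount)=107

Ivy | 315 ; Hank | 308 ; Nora | 193 ; Priya | 107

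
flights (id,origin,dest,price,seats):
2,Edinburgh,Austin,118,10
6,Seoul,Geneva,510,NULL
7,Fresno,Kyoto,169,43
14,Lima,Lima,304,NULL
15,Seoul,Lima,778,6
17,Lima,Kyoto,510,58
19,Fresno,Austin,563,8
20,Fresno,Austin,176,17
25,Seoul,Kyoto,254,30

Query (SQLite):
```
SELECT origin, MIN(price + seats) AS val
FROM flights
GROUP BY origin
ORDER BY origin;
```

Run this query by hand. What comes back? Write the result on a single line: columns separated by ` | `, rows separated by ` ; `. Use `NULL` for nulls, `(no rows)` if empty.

For each row compute price + seats.
Group by origin; take MIN of the expression per group.
  Edinburgh: ids {2} → MIN(price + seats)=128
  Fresno: ids {7, 19, 20} → MIN(price + seats)=193
  Lima: ids {14, 17} → MIN(price + seats)=568
  Seoul: ids {6, 15, 25} → MIN(price + seats)=284

Edinburgh | 128 ; Fresno | 193 ; Lima | 568 ; Seoul | 284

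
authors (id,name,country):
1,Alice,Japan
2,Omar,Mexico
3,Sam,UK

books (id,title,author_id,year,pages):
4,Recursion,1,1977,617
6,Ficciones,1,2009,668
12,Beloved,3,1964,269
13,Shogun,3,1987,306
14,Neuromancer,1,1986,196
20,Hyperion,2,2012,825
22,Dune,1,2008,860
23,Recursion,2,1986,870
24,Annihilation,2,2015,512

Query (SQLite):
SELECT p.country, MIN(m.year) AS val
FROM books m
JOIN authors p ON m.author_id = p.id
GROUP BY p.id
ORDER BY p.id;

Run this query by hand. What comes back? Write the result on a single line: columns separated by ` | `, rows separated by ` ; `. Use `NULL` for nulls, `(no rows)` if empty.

Japan | 1977 ; Mexico | 1986 ; UK | 1964

Join each books row to its authors via author_id.
Group joined rows by authors.id; compute MIN(m.year) per group.
  1: ids {4, 6, 14, 22} → MIN(m.year)=1977
  2: ids {20, 23, 24} → MIN(m.year)=1986
  3: ids {12, 13} → MIN(m.year)=1964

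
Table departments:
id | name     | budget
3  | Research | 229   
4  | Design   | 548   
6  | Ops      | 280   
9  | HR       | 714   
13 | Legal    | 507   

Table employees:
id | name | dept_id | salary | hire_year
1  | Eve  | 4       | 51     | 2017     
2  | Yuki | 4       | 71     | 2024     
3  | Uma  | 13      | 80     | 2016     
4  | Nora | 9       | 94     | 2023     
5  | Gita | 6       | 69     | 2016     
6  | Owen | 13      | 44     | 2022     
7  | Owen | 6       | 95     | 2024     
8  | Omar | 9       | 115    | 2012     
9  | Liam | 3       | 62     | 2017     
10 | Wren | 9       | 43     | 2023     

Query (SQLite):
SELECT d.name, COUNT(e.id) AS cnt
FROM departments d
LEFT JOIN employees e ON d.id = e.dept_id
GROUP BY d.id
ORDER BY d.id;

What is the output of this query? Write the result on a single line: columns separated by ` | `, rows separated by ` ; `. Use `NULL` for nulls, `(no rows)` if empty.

Research | 1 ; Design | 2 ; Ops | 2 ; HR | 3 ; Legal | 2

LEFT JOIN keeps every departments row; unmatched ones get NULL for employees columns.
Group by departments.id and compute COUNT(e.id). COUNT(col) of an all-NULL group is 0.
  3: ids {9} → COUNT(e.id)=1
  4: ids {1, 2} → COUNT(e.id)=2
  6: ids {5, 7} → COUNT(e.id)=2
  9: ids {4, 8, 10} → COUNT(e.id)=3
  13: ids {3, 6} → COUNT(e.id)=2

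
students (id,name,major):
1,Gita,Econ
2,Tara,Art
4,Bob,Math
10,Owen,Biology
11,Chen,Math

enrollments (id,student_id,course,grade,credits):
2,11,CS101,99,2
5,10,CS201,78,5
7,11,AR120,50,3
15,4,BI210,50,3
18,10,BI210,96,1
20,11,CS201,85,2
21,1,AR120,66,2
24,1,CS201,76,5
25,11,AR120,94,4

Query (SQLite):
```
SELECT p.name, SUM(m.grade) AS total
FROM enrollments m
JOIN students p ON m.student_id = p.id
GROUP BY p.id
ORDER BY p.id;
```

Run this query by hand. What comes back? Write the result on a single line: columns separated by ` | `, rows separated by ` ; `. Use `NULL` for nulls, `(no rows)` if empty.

Join each enrollments row to its students via student_id.
Group joined rows by students.id; compute SUM(m.grade) per group.
  1: ids {21, 24} → SUM(m.grade)=142
  4: ids {15} → SUM(m.grade)=50
  10: ids {5, 18} → SUM(m.grade)=174
  11: ids {2, 7, 20, 25} → SUM(m.grade)=328

Gita | 142 ; Bob | 50 ; Owen | 174 ; Chen | 328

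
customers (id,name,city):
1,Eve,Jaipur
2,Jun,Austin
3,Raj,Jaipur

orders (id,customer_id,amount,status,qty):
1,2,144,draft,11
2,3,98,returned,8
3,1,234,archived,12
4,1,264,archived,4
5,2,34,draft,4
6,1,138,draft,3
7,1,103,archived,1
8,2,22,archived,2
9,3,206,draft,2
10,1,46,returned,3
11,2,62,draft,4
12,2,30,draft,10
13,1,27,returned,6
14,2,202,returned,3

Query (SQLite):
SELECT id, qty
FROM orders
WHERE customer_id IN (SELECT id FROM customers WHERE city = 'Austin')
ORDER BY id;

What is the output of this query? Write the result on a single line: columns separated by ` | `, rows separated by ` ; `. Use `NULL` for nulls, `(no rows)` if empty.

1 | 11 ; 5 | 4 ; 8 | 2 ; 11 | 4 ; 12 | 10 ; 14 | 3

Inner query: customers.id where city = 'Austin'.
Outer: keep orders rows whose customer_id is in that set.
Inner query → {2}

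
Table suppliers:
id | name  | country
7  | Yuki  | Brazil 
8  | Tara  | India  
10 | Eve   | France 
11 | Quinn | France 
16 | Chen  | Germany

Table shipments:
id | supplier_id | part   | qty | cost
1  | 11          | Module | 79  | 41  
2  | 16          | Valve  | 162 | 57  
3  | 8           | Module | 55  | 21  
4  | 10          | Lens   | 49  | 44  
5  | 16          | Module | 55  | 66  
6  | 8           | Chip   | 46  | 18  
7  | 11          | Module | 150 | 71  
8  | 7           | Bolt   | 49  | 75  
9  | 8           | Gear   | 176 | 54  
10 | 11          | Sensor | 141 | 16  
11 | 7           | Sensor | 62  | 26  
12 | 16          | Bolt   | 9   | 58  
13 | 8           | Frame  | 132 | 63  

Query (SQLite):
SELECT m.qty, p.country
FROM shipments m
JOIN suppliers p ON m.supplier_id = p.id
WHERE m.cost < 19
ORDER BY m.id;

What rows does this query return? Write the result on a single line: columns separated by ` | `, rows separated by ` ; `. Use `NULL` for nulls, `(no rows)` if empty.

46 | India ; 141 | France

Each shipments row matches the suppliers row where supplier_id = suppliers.id.
Then keep rows with m.cost < 19.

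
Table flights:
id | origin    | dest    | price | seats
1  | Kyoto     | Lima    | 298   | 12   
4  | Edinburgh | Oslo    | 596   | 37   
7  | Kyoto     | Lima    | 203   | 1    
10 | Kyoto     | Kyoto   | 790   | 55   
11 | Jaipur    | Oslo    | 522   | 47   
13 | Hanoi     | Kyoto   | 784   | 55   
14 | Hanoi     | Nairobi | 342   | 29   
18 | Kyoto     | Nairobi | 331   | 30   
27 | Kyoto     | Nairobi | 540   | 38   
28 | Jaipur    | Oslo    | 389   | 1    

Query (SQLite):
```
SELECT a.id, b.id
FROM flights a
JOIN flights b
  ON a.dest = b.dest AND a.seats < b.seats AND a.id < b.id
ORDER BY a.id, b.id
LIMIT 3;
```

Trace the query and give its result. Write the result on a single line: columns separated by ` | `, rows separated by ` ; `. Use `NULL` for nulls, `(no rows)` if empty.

Pairs (a,b) with same dest, a.seats < b.seats, a.id < b.id.
dest groups: Kyoto:{10,13} Lima:{1,7} Nairobi:{14,18,27} Oslo:{4,11,28}
Ordered by (a.id, b.id); first 3.

4 | 11 ; 14 | 18 ; 14 | 27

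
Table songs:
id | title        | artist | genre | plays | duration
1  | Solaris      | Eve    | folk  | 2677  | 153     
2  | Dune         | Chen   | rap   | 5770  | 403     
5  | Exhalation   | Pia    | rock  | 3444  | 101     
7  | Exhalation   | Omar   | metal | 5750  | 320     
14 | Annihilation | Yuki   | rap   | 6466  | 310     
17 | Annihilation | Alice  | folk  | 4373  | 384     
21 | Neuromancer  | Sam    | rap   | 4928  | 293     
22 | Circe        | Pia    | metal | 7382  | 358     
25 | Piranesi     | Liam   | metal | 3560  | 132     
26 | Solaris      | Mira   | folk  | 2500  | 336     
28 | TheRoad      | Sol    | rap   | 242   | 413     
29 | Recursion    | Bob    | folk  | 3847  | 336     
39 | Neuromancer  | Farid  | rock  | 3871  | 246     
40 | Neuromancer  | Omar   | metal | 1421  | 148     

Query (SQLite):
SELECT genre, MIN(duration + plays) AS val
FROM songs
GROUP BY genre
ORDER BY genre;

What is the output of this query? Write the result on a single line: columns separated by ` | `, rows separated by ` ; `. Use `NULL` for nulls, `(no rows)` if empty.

folk | 2830 ; metal | 1569 ; rap | 655 ; rock | 3545

For each row compute duration + plays.
Group by genre; take MIN of the expression per group.
  folk: ids {1, 17, 26, 29} → MIN(duration + plays)=2830
  metal: ids {7, 22, 25, 40} → MIN(duration + plays)=1569
  rap: ids {2, 14, 21, 28} → MIN(duration + plays)=655
  rock: ids {5, 39} → MIN(duration + plays)=3545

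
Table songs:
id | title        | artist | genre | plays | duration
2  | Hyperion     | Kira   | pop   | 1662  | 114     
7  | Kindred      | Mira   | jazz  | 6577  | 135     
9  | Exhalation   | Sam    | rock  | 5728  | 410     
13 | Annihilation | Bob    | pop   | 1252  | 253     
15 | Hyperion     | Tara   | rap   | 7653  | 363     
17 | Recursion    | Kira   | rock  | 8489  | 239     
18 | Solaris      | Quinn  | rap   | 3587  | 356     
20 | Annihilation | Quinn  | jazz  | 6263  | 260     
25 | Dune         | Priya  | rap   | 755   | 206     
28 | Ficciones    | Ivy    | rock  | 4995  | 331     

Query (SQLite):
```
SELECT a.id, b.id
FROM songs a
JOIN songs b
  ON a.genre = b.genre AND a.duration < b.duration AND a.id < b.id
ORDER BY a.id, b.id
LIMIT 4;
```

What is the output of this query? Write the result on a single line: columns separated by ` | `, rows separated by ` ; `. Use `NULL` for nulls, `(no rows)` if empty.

Pairs (a,b) with same genre, a.duration < b.duration, a.id < b.id.
genre groups: jazz:{7,20} pop:{2,13} rap:{15,18,25} rock:{9,17,28}
Ordered by (a.id, b.id); first 4.

2 | 13 ; 7 | 20 ; 17 | 28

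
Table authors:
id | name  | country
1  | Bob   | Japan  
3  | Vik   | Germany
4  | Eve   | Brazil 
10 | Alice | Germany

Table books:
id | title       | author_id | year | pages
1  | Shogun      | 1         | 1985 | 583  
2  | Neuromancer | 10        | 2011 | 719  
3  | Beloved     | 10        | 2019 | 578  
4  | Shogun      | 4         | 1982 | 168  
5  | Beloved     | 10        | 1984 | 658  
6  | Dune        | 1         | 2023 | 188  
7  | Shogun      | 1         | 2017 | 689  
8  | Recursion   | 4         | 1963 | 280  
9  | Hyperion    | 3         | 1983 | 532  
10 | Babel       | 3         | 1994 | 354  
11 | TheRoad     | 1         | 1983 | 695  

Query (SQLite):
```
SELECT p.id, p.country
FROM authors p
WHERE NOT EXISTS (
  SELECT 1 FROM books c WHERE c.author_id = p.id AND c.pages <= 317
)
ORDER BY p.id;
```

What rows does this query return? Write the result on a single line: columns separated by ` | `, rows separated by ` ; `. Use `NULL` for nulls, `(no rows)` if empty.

3 | Germany ; 10 | Germany

For each authors row, check whether any books with matching author_id has pages <= 317.
Keep rows where that is false.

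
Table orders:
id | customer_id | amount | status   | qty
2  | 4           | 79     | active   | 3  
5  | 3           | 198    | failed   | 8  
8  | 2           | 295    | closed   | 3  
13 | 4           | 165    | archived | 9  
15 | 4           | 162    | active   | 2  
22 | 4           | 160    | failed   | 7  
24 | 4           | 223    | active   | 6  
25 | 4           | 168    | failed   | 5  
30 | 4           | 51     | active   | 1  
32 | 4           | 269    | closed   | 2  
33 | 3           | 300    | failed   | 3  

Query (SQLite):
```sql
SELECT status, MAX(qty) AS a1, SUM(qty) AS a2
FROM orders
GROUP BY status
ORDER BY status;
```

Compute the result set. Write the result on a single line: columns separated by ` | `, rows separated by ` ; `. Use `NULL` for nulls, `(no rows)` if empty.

Group orders by status.
Per group compute: MAX(qty), SUM(qty).
  active: ids {2, 15, 24, 30} → MAX(qty)=6, SUM(qty)=12
  archived: ids {13} → MAX(qty)=9, SUM(qty)=9
  closed: ids {8, 32} → MAX(qty)=3, SUM(qty)=5
  failed: ids {5, 22, 25, 33} → MAX(qty)=8, SUM(qty)=23

active | 6 | 12 ; archived | 9 | 9 ; closed | 3 | 5 ; failed | 8 | 23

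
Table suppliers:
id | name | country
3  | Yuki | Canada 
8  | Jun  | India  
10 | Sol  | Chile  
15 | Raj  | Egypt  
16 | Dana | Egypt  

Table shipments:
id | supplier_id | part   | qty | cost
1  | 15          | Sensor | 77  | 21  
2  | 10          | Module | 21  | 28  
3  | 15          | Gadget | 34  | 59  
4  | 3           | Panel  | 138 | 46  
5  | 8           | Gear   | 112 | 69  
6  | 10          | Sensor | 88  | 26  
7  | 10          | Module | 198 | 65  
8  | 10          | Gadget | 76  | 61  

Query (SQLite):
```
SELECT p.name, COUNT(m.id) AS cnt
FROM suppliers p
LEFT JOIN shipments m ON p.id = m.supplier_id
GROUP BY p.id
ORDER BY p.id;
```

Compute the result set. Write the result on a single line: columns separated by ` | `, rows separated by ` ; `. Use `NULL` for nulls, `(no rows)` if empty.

LEFT JOIN keeps every suppliers row; unmatched ones get NULL for shipments columns.
Group by suppliers.id and compute COUNT(m.id). COUNT(col) of an all-NULL group is 0.
  3: ids {4} → COUNT(m.id)=1
  8: ids {5} → COUNT(m.id)=1
  10: ids {2, 6, 7, 8} → COUNT(m.id)=4
  15: ids {1, 3} → COUNT(m.id)=2
  16: ids {—} → COUNT(m.id)=0

Yuki | 1 ; Jun | 1 ; Sol | 4 ; Raj | 2 ; Dana | 0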